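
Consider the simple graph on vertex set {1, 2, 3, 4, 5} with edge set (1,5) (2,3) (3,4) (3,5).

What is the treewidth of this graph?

A width-1 tree decomposition is:
Bags: B1 = {3, 4}  B2 = {3, 5}  B3 = {2, 3}  B4 = {1, 5}
Tree: B1–B2, B2–B3, B2–B4
Every bag has size at most 2, so the width is 2 − 1 = 1 and tw(G) ≤ 1. Since G has at least one edge (e.g. 4–3), it is not an edgeless graph, so tw(G) ≥ 1. Hence tw(G) = 1 exactly.

1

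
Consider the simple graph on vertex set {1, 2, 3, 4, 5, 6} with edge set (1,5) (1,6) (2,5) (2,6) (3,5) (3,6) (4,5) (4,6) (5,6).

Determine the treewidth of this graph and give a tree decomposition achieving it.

Each bag holds 3 vertices, so the decomposition has width 2, which upper-bounds the treewidth. On the other hand G contains the 3-clique {1, 5, 6}. A clique must lie in a single bag of any decomposition, so no decomposition can have width below 2. Therefore the treewidth is 2.

Treewidth 2.
Bags: B1 = {1, 5, 6}  B2 = {4, 5, 6}  B3 = {3, 5, 6}  B4 = {2, 5, 6}
Tree: B1–B2, B2–B3, B3–B4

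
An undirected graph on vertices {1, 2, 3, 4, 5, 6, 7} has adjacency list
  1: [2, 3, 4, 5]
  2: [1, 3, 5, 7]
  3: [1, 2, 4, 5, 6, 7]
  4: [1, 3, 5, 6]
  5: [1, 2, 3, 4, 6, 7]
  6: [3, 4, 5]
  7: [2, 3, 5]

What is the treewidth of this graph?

3

A width-3 tree decomposition is:
Bags: B1 = {1, 3, 4, 5}  B2 = {3, 4, 5, 6}  B3 = {1, 2, 3, 5}  B4 = {2, 3, 5, 7}
Tree: B1–B2, B1–B3, B3–B4
The largest bag has 4 vertices, giving width 3; this decomposition certifies tw(G) ≤ 3. For the lower bound, the 4 vertices {1, 2, 3, 5} are pairwise adjacent, and any tree decomposition puts a clique entirely inside one bag — forcing width ≥ 3. Hence tw(G) = 3 exactly.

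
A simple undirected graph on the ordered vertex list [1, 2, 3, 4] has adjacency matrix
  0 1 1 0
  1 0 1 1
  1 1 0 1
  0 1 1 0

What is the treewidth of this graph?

2

A width-2 tree decomposition is:
Bags: B1 = {2, 3, 4}  B2 = {1, 2, 3}
Tree: B1–B2
The largest bag has 3 vertices, giving width 2; this decomposition certifies tw(G) ≤ 2. Conversely, {1, 2, 3} is a clique of size 3, and the vertices of any clique must share a bag in every tree decomposition; so some bag has ≥ 3 vertices and tw(G) ≥ 2. Hence tw(G) = 2 exactly.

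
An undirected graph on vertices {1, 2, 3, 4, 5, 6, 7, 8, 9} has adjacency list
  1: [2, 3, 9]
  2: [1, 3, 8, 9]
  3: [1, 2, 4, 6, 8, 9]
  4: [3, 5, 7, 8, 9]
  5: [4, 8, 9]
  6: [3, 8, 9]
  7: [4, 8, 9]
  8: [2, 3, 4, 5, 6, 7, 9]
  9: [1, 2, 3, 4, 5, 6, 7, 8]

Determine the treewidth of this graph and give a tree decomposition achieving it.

Treewidth 3.
Bags: B1 = {3, 4, 8, 9}  B2 = {4, 7, 8, 9}  B3 = {2, 3, 8, 9}  B4 = {3, 6, 8, 9}  B5 = {1, 2, 3, 9}  B6 = {4, 5, 8, 9}
Tree: B1–B2, B1–B3, B1–B4, B3–B5, B2–B6

Each bag holds 4 vertices, so the decomposition has width 3, which upper-bounds the treewidth. On the other hand G contains the 4-clique {2, 3, 8, 9}. A clique must lie in a single bag of any decomposition, so no decomposition can have width below 3. Hence tw(G) = 3 exactly.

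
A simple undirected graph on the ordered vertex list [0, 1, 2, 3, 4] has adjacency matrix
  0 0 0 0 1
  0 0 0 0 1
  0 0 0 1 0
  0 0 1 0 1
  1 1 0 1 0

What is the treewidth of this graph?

A width-1 tree decomposition is:
Bags: B1 = {1, 4}  B2 = {0, 4}  B3 = {3, 4}  B4 = {2, 3}
Tree: B1–B2, B1–B3, B3–B4
Each bag holds 2 vertices, so the decomposition has width 1, which upper-bounds the treewidth. G has an edge, so its treewidth is at least 1. The upper and lower bounds meet at 1, so that is the treewidth.

1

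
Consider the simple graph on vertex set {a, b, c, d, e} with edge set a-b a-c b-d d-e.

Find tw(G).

A width-1 tree decomposition is:
Bags: B1 = {a, b}  B2 = {b, d}  B3 = {d, e}  B4 = {a, c}
Tree: B1–B2, B2–B3, B1–B4
The largest bag has 2 vertices, giving width 1; this decomposition certifies tw(G) ≤ 1. Any graph with an edge has treewidth ≥ 1, and G has the edge b–a. The upper and lower bounds meet at 1, so that is the treewidth.

1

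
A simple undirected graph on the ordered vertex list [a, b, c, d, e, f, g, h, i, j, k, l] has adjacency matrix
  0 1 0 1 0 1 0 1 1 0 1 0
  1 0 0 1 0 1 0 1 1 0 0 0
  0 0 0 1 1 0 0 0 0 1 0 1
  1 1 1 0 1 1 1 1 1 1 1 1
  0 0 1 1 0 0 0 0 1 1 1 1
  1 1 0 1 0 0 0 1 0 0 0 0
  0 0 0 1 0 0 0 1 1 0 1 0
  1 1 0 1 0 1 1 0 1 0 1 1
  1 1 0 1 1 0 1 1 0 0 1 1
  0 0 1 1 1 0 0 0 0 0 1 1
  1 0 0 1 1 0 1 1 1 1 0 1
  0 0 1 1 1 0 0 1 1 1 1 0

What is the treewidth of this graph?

4

A width-4 tree decomposition is:
Bags: B1 = {a, d, h, i, k}  B2 = {d, h, i, k, l}  B3 = {d, e, i, k, l}  B4 = {d, e, j, k, l}  B5 = {d, g, h, i, k}  B6 = {a, b, d, h, i}  B7 = {a, b, d, f, h}  B8 = {c, d, e, j, l}
Tree: B1–B2, B2–B3, B3–B4, B1–B5, B1–B6, B6–B7, B4–B8
Each bag holds 5 vertices, so the decomposition has width 4, which upper-bounds the treewidth. On the other hand G contains the 5-clique {c, d, e, j, l}. A clique must lie in a single bag of any decomposition, so no decomposition can have width below 4. Hence tw(G) = 4 exactly.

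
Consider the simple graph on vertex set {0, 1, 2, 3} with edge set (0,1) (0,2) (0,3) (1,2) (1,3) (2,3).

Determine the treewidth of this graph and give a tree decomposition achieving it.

Treewidth 3.
One optimal decomposition is:
Bags: B1 = {0, 1, 2, 3}
Tree: (single bag)

A single bag containing all 4 vertices is trivially a valid decomposition of width 3. On the other hand G contains the 4-clique {0, 1, 2, 3}. A clique must lie in a single bag of any decomposition, so no decomposition can have width below 3. Therefore the treewidth is 3.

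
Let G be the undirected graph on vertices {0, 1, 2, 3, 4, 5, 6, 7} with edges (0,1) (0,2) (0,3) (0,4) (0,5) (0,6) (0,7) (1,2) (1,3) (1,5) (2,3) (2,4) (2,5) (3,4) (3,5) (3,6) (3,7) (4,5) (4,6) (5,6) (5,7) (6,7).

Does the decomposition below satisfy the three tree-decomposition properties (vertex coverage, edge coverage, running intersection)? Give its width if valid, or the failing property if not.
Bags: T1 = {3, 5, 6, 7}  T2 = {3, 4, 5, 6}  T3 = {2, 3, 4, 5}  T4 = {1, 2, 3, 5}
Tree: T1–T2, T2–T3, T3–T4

No — vertex 0 appears in no bag.

A tree decomposition must satisfy three properties: every vertex lies in some bag; for every edge, both endpoints lie together in some bag; and for every vertex, the bags containing it form a connected subtree. Here vertex 0 appears in no bag, so the decomposition is invalid.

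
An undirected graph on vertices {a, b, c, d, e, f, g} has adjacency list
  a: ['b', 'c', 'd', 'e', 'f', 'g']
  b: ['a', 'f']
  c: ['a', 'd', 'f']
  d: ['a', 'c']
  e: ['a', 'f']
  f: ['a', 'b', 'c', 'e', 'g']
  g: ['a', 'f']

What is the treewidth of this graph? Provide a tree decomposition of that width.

The largest bag has 3 vertices, giving width 2; this decomposition certifies tw(G) ≤ 2. On the other hand G contains the 3-clique {a, c, d}. A clique must lie in a single bag of any decomposition, so no decomposition can have width below 2. Therefore the treewidth is 2.

Treewidth 2.
Bags: B1 = {a, c, f}  B2 = {a, f, g}  B3 = {a, b, f}  B4 = {a, e, f}  B5 = {a, c, d}
Tree: B1–B2, B1–B3, B2–B4, B1–B5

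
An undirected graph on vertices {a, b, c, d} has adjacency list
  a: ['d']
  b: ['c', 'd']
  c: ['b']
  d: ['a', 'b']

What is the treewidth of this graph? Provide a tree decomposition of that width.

Every bag has size at most 2, so the width is 2 − 1 = 1 and tw(G) ≤ 1. G has an edge, so its treewidth is at least 1. Hence tw(G) = 1 exactly.

Treewidth 1.
One optimal decomposition is:
Bags: B1 = {b, c}  B2 = {b, d}  B3 = {a, d}
Tree: B1–B2, B2–B3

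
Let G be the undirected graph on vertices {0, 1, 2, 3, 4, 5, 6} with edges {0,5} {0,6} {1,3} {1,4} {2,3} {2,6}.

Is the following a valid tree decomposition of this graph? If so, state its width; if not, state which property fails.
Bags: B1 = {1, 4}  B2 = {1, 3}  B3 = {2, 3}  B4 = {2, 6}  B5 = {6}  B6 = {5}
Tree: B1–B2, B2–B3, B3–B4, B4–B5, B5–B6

No — vertex 0 appears in no bag.

A tree decomposition must satisfy three properties: every vertex lies in some bag; for every edge, both endpoints lie together in some bag; and for every vertex, the bags containing it form a connected subtree. Here vertex 0 appears in no bag, so the decomposition is invalid.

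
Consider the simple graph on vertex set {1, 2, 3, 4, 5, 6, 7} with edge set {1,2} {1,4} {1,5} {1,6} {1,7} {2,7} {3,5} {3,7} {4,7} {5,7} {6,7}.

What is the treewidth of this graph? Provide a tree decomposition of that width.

Each bag holds 3 vertices, so the decomposition has width 2, which upper-bounds the treewidth. Conversely, {1, 2, 7} is a clique of size 3, and the vertices of any clique must share a bag in every tree decomposition; so some bag has ≥ 3 vertices and tw(G) ≥ 2. Combining the bounds, tw(G) = 2.

Treewidth 2.
One optimal decomposition is:
Bags: B1 = {1, 2, 7}  B2 = {1, 5, 7}  B3 = {1, 4, 7}  B4 = {1, 6, 7}  B5 = {3, 5, 7}
Tree: B1–B2, B1–B3, B1–B4, B2–B5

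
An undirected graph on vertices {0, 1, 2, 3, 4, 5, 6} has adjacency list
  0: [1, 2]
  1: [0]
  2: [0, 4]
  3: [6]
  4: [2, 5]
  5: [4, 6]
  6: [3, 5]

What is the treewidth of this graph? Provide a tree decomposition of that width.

Treewidth 1.
Bags: B1 = {0, 1}  B2 = {0, 2}  B3 = {2, 4}  B4 = {4, 5}  B5 = {5, 6}  B6 = {3, 6}
Tree: B1–B2, B2–B3, B3–B4, B4–B5, B5–B6

The largest bag has 2 vertices, giving width 1; this decomposition certifies tw(G) ≤ 1. Any graph with an edge has treewidth ≥ 1, and G has the edge 1–0. Therefore the treewidth is 1.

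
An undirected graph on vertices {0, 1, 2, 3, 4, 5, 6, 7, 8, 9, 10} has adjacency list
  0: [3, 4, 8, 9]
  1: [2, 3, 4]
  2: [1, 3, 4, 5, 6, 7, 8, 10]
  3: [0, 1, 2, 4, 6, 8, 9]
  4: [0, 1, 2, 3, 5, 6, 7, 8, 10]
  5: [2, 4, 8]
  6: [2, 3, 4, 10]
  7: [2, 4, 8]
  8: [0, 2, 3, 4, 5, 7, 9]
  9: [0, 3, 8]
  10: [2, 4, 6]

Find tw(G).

A width-3 tree decomposition is:
Bags: B1 = {2, 3, 4, 8}  B2 = {0, 3, 4, 8}  B3 = {2, 4, 7, 8}  B4 = {2, 3, 4, 6}  B5 = {2, 4, 6, 10}  B6 = {1, 2, 3, 4}  B7 = {0, 3, 8, 9}  B8 = {2, 4, 5, 8}
Tree: B1–B2, B1–B3, B1–B4, B4–B5, B4–B6, B2–B7, B1–B8
Each bag holds 4 vertices, so the decomposition has width 3, which upper-bounds the treewidth. On the other hand G contains the 4-clique {0, 3, 8, 9}. A clique must lie in a single bag of any decomposition, so no decomposition can have width below 3. Hence tw(G) = 3 exactly.

3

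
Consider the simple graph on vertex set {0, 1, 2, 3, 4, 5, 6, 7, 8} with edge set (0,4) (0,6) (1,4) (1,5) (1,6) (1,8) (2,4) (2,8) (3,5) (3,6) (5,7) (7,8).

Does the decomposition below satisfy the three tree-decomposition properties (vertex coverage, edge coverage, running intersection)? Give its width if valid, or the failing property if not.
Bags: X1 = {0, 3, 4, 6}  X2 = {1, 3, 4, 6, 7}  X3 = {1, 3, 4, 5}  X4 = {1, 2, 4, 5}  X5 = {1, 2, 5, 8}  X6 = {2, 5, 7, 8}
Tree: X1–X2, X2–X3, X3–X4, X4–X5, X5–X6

A tree decomposition must satisfy three properties: every vertex lies in some bag; for every edge, both endpoints lie together in some bag; and for every vertex, the bags containing it form a connected subtree. Here bags containing vertex 7 are not connected in the tree, so the decomposition is invalid.

No — bags containing vertex 7 are not connected in the tree.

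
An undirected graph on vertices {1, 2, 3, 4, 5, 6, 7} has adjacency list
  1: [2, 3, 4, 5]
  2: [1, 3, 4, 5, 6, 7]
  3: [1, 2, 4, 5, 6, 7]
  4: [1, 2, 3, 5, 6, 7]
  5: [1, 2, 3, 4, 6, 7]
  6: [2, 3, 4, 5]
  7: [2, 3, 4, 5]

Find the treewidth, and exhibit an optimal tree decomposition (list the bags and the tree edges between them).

The largest bag has 5 vertices, giving width 4; this decomposition certifies tw(G) ≤ 4. On the other hand G contains the 5-clique {1, 2, 3, 4, 5}. A clique must lie in a single bag of any decomposition, so no decomposition can have width below 4. Therefore the treewidth is 4.

Treewidth 4.
Bags: B1 = {1, 2, 3, 4, 5}  B2 = {2, 3, 4, 5, 6}  B3 = {2, 3, 4, 5, 7}
Tree: B1–B2, B2–B3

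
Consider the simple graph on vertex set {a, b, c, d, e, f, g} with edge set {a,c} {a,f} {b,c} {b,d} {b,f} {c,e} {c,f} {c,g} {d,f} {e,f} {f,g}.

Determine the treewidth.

2

A width-2 tree decomposition is:
Bags: B1 = {b, d, f}  B2 = {b, c, f}  B3 = {a, c, f}  B4 = {c, e, f}  B5 = {c, f, g}
Tree: B1–B2, B2–B3, B2–B4, B2–B5
Each bag holds 3 vertices, so the decomposition has width 2, which upper-bounds the treewidth. For the lower bound, the 3 vertices {b, d, f} are pairwise adjacent, and any tree decomposition puts a clique entirely inside one bag — forcing width ≥ 2. The upper and lower bounds meet at 2, so that is the treewidth.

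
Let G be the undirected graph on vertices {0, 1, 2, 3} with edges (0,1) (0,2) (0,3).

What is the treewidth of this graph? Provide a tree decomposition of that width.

Each bag holds 2 vertices, so the decomposition has width 1, which upper-bounds the treewidth. G has an edge, so its treewidth is at least 1. Therefore the treewidth is 1.

Treewidth 1.
One such decomposition:
Bags: B1 = {0, 2}  B2 = {0, 1}  B3 = {0, 3}
Tree: B1–B2, B2–B3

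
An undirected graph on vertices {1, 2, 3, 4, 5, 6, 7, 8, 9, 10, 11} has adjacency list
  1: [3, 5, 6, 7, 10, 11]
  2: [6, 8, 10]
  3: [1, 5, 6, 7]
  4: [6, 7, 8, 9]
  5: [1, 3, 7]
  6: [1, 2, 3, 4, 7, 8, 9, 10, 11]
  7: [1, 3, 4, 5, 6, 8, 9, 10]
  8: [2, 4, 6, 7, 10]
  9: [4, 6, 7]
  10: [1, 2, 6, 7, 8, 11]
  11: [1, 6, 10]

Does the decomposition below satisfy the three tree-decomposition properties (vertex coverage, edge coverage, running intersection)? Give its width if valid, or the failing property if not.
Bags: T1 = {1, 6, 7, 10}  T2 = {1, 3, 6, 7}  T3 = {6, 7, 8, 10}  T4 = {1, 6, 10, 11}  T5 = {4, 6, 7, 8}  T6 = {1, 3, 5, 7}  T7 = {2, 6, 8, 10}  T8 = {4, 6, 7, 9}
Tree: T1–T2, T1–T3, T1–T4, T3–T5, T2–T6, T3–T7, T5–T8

Vertex coverage: the bags together contain {1, 2, 3, 4, 5, 6, 7, 8, 9, 10, 11}, the full vertex set. Edge coverage: each edge of G has both endpoints in at least one bag. Running intersection: for every vertex, the bags containing it form a connected subtree. All three properties hold, so this is a valid tree decomposition of width max|bag| − 1 = 3, and hence tw(G) ≤ 3.

Yes; width 3.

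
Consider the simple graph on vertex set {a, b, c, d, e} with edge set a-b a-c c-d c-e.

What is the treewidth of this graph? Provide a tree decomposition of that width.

Every bag has size at most 2, so the width is 2 − 1 = 1 and tw(G) ≤ 1. Any graph with an edge has treewidth ≥ 1, and G has the edge e–c. Combining the bounds, tw(G) = 1.

Treewidth 1.
One optimal decomposition is:
Bags: B1 = {c, e}  B2 = {c, d}  B3 = {a, c}  B4 = {a, b}
Tree: B1–B2, B2–B3, B3–B4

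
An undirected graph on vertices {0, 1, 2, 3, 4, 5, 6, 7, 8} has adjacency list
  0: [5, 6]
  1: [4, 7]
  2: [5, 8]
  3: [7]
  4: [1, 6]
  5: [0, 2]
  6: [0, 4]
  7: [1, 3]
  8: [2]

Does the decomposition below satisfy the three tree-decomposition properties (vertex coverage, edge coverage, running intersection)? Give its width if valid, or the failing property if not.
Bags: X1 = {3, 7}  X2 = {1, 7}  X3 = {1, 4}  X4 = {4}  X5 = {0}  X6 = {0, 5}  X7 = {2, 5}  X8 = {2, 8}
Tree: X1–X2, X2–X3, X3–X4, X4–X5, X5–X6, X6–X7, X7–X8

A tree decomposition must satisfy three properties: every vertex lies in some bag; for every edge, both endpoints lie together in some bag; and for every vertex, the bags containing it form a connected subtree. Here vertex 6 appears in no bag, so the decomposition is invalid.

No — vertex 6 appears in no bag.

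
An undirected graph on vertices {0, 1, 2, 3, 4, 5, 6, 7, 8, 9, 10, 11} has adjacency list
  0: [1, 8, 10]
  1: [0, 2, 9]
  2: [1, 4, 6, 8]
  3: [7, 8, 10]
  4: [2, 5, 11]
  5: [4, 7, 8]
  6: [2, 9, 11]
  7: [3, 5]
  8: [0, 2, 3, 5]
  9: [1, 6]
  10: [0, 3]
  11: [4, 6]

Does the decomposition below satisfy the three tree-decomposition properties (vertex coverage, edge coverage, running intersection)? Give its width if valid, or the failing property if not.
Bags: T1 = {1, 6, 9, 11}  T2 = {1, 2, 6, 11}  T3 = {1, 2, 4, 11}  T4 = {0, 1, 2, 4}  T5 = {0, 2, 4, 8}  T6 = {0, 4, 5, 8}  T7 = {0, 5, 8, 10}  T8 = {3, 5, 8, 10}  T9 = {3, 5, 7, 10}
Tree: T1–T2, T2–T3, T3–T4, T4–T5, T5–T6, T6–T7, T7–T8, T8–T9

Yes; width 3.

Checking the three conditions: (i) the bags cover all of {0, 1, 2, 3, 4, 5, 6, 7, 8, 9, 10, 11}; (ii) for each edge, some bag contains both endpoints; (iii) the bags containing any fixed vertex form a subtree. All hold, so the decomposition is valid with width 4 − 1 = 3.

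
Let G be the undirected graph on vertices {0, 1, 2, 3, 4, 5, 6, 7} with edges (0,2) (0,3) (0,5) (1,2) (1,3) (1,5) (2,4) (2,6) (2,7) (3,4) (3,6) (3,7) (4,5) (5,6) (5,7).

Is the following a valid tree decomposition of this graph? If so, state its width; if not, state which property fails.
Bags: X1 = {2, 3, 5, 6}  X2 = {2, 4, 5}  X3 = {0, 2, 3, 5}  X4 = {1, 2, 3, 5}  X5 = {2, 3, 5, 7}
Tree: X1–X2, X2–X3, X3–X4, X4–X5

A tree decomposition must satisfy three properties: every vertex lies in some bag; for every edge, both endpoints lie together in some bag; and for every vertex, the bags containing it form a connected subtree. Here edge (3,4) lies in no bag, so the decomposition is invalid.

No — edge (3,4) lies in no bag.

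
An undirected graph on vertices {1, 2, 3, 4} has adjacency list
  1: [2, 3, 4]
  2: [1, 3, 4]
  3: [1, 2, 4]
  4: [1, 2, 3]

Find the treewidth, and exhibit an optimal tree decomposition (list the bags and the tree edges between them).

With just one bag of size 4, the width is 4 − 1 = 3, so tw(G) ≤ 3. On the other hand G contains the 4-clique {1, 2, 3, 4}. A clique must lie in a single bag of any decomposition, so no decomposition can have width below 3. Hence tw(G) = 3 exactly.

Treewidth 3.
One optimal decomposition is:
Bags: B1 = {1, 2, 3, 4}
Tree: (single bag)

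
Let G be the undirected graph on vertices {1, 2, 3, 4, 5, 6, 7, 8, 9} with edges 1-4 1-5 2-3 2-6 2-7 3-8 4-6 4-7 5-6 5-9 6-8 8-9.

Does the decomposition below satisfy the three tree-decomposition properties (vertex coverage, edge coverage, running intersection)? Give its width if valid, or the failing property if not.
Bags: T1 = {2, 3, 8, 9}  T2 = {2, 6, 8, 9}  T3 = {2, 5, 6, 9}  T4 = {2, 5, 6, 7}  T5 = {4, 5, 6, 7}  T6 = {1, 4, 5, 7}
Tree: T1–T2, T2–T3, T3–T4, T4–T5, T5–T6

Yes; width 3.

Vertex coverage: the bags together contain {1, 2, 3, 4, 5, 6, 7, 8, 9}, the full vertex set. Edge coverage: each edge of G has both endpoints in at least one bag. Running intersection: for every vertex, the bags containing it form a connected subtree. All three properties hold, so this is a valid tree decomposition of width max|bag| − 1 = 3, and hence tw(G) ≤ 3.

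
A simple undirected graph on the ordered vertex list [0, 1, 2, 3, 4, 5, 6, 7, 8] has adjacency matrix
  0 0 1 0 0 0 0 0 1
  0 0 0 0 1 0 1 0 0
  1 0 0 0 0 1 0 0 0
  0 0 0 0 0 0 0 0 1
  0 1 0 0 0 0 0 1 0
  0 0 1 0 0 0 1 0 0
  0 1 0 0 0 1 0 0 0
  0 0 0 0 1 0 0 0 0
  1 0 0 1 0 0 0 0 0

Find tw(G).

A width-1 tree decomposition is:
Bags: B1 = {3, 8}  B2 = {0, 8}  B3 = {0, 2}  B4 = {2, 5}  B5 = {5, 6}  B6 = {1, 6}  B7 = {1, 4}  B8 = {4, 7}
Tree: B1–B2, B2–B3, B3–B4, B4–B5, B5–B6, B6–B7, B7–B8
The largest bag has 2 vertices, giving width 1; this decomposition certifies tw(G) ≤ 1. Any graph with an edge has treewidth ≥ 1, and G has the edge 3–8. The upper and lower bounds meet at 1, so that is the treewidth.

1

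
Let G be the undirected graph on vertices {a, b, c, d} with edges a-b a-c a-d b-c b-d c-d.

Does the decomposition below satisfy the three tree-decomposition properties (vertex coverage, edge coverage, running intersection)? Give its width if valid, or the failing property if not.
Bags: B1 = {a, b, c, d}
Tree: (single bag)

Vertex coverage: the bags together contain {a, b, c, d}, the full vertex set. Edge coverage: each edge of G has both endpoints in at least one bag. Running intersection: for every vertex, the bags containing it form a connected subtree. All three properties hold, so this is a valid tree decomposition of width max|bag| − 1 = 3, and hence tw(G) ≤ 3.

Yes; width 3.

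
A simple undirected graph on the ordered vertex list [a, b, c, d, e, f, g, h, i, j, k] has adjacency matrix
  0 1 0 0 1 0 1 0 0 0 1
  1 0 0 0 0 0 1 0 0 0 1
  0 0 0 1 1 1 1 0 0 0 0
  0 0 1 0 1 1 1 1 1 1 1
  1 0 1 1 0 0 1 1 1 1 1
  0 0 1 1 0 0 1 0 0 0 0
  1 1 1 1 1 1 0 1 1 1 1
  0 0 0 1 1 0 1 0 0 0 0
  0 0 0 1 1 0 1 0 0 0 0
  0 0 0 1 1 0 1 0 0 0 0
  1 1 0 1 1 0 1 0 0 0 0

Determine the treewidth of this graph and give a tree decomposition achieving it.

The largest bag has 4 vertices, giving width 3; this decomposition certifies tw(G) ≤ 3. On the other hand G contains the 4-clique {d, e, g, h}. A clique must lie in a single bag of any decomposition, so no decomposition can have width below 3. Therefore the treewidth is 3.

Treewidth 3.
Bags: B1 = {d, e, g, k}  B2 = {d, e, g, h}  B3 = {c, d, e, g}  B4 = {a, e, g, k}  B5 = {a, b, g, k}  B6 = {d, e, g, j}  B7 = {c, d, f, g}  B8 = {d, e, g, i}
Tree: B1–B2, B2–B3, B1–B4, B4–B5, B2–B6, B3–B7, B3–B8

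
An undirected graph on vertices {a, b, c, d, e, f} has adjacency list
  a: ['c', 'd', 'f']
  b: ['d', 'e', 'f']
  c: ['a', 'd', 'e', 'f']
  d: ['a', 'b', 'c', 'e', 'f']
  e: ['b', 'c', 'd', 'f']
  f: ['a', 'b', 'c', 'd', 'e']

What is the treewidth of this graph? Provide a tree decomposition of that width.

Each bag holds 4 vertices, so the decomposition has width 3, which upper-bounds the treewidth. On the other hand G contains the 4-clique {c, d, e, f}. A clique must lie in a single bag of any decomposition, so no decomposition can have width below 3. Therefore the treewidth is 3.

Treewidth 3.
One optimal decomposition is:
Bags: B1 = {c, d, e, f}  B2 = {b, d, e, f}  B3 = {a, c, d, f}
Tree: B1–B2, B1–B3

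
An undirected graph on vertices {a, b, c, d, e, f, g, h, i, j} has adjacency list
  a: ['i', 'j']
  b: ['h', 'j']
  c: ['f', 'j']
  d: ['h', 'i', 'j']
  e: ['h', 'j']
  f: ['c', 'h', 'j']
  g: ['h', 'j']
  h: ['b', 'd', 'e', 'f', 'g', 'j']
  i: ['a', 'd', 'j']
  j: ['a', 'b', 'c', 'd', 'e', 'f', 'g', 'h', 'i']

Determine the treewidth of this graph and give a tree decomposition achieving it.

The largest bag has 3 vertices, giving width 2; this decomposition certifies tw(G) ≤ 2. For the lower bound, the 3 vertices {d, h, j} are pairwise adjacent, and any tree decomposition puts a clique entirely inside one bag — forcing width ≥ 2. Combining the bounds, tw(G) = 2.

Treewidth 2.
Bags: B1 = {f, h, j}  B2 = {g, h, j}  B3 = {d, h, j}  B4 = {d, i, j}  B5 = {e, h, j}  B6 = {c, f, j}  B7 = {b, h, j}  B8 = {a, i, j}
Tree: B1–B2, B1–B3, B3–B4, B2–B5, B1–B6, B5–B7, B4–B8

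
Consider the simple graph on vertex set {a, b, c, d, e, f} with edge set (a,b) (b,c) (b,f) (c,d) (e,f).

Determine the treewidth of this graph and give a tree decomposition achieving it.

The largest bag has 2 vertices, giving width 1; this decomposition certifies tw(G) ≤ 1. Any graph with an edge has treewidth ≥ 1, and G has the edge b–f. Therefore the treewidth is 1.

Treewidth 1.
One optimal decomposition is:
Bags: B1 = {b, f}  B2 = {b, c}  B3 = {e, f}  B4 = {a, b}  B5 = {c, d}
Tree: B1–B2, B1–B3, B1–B4, B2–B5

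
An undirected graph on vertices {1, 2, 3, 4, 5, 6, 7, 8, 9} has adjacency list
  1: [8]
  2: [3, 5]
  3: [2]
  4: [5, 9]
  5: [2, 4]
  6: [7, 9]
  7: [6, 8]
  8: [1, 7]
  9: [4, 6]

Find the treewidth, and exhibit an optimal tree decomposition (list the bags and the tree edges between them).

Treewidth 1.
One optimal decomposition is:
Bags: B1 = {2, 3}  B2 = {2, 5}  B3 = {4, 5}  B4 = {4, 9}  B5 = {6, 9}  B6 = {6, 7}  B7 = {7, 8}  B8 = {1, 8}
Tree: B1–B2, B2–B3, B3–B4, B4–B5, B5–B6, B6–B7, B7–B8

The largest bag has 2 vertices, giving width 1; this decomposition certifies tw(G) ≤ 1. Since G has at least one edge (e.g. 3–2), it is not an edgeless graph, so tw(G) ≥ 1. The upper and lower bounds meet at 1, so that is the treewidth.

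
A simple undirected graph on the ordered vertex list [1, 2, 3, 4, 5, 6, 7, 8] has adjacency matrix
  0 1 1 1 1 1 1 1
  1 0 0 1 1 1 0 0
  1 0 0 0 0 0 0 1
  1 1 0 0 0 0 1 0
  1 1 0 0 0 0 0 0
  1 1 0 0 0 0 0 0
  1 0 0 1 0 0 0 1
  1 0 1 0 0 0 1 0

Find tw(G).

2

A width-2 tree decomposition is:
Bags: B1 = {1, 2, 4}  B2 = {1, 4, 7}  B3 = {1, 7, 8}  B4 = {1, 3, 8}  B5 = {1, 2, 6}  B6 = {1, 2, 5}
Tree: B1–B2, B2–B3, B3–B4, B1–B5, B5–B6
Each bag holds 3 vertices, so the decomposition has width 2, which upper-bounds the treewidth. Conversely, {1, 3, 8} is a clique of size 3, and the vertices of any clique must share a bag in every tree decomposition; so some bag has ≥ 3 vertices and tw(G) ≥ 2. Therefore the treewidth is 2.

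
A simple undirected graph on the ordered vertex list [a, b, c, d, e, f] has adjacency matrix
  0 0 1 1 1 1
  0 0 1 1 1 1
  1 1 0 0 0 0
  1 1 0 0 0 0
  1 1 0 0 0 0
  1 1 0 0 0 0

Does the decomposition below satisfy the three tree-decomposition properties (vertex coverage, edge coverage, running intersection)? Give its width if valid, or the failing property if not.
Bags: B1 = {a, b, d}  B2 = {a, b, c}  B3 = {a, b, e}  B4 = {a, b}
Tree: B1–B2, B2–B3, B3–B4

A tree decomposition must satisfy three properties: every vertex lies in some bag; for every edge, both endpoints lie together in some bag; and for every vertex, the bags containing it form a connected subtree. Here vertex f appears in no bag, so the decomposition is invalid.

No — vertex f appears in no bag.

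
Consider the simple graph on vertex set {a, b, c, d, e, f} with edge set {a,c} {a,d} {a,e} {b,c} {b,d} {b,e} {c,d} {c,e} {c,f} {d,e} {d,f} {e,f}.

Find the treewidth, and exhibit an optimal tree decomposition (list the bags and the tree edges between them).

Every bag has size at most 4, so the width is 4 − 1 = 3 and tw(G) ≤ 3. On the other hand G contains the 4-clique {a, c, d, e}. A clique must lie in a single bag of any decomposition, so no decomposition can have width below 3. Combining the bounds, tw(G) = 3.

Treewidth 3.
Bags: B1 = {a, c, d, e}  B2 = {c, d, e, f}  B3 = {b, c, d, e}
Tree: B1–B2, B2–B3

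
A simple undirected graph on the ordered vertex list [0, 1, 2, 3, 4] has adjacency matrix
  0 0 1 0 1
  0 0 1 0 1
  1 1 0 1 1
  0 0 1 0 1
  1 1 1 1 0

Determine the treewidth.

A width-2 tree decomposition is:
Bags: B1 = {1, 2, 4}  B2 = {0, 2, 4}  B3 = {2, 3, 4}
Tree: B1–B2, B1–B3
Each bag holds 3 vertices, so the decomposition has width 2, which upper-bounds the treewidth. For the lower bound, the 3 vertices {0, 2, 4} are pairwise adjacent, and any tree decomposition puts a clique entirely inside one bag — forcing width ≥ 2. Hence tw(G) = 2 exactly.

2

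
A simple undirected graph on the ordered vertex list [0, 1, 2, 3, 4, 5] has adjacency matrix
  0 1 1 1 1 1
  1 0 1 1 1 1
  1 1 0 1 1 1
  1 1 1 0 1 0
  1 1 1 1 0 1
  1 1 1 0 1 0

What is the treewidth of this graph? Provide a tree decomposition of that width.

Treewidth 4.
Bags: B1 = {0, 1, 2, 4, 5}  B2 = {0, 1, 2, 3, 4}
Tree: B1–B2

The largest bag has 5 vertices, giving width 4; this decomposition certifies tw(G) ≤ 4. Conversely, {0, 1, 2, 3, 4} is a clique of size 5, and the vertices of any clique must share a bag in every tree decomposition; so some bag has ≥ 5 vertices and tw(G) ≥ 4. Therefore the treewidth is 4.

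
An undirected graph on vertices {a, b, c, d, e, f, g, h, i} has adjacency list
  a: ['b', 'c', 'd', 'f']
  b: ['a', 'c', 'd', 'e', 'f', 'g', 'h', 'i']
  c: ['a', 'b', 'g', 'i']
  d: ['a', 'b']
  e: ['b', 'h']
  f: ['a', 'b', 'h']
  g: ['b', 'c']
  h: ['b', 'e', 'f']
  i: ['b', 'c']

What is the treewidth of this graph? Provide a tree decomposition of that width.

Each bag holds 3 vertices, so the decomposition has width 2, which upper-bounds the treewidth. For the lower bound, the 3 vertices {a, b, d} are pairwise adjacent, and any tree decomposition puts a clique entirely inside one bag — forcing width ≥ 2. Combining the bounds, tw(G) = 2.

Treewidth 2.
One optimal decomposition is:
Bags: B1 = {b, e, h}  B2 = {b, f, h}  B3 = {a, b, f}  B4 = {a, b, c}  B5 = {a, b, d}  B6 = {b, c, i}  B7 = {b, c, g}
Tree: B1–B2, B2–B3, B3–B4, B3–B5, B4–B6, B6–B7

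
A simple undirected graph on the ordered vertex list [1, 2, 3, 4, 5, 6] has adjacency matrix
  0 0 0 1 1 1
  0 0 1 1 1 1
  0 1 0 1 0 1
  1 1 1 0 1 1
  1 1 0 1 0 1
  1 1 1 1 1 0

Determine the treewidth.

A width-3 tree decomposition is:
Bags: B1 = {2, 3, 4, 6}  B2 = {2, 4, 5, 6}  B3 = {1, 4, 5, 6}
Tree: B1–B2, B2–B3
Every bag has size at most 4, so the width is 4 − 1 = 3 and tw(G) ≤ 3. Conversely, {1, 4, 5, 6} is a clique of size 4, and the vertices of any clique must share a bag in every tree decomposition; so some bag has ≥ 4 vertices and tw(G) ≥ 3. The upper and lower bounds meet at 3, so that is the treewidth.

3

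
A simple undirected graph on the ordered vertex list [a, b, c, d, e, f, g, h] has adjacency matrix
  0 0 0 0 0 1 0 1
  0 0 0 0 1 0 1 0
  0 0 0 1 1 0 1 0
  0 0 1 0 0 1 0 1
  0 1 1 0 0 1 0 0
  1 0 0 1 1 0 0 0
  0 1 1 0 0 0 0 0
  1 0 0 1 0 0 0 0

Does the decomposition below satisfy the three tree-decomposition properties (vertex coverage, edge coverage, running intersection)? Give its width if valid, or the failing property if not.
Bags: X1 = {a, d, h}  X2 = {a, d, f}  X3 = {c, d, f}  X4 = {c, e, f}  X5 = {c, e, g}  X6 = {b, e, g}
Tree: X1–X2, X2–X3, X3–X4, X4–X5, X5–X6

Yes; width 2.

Checking the three conditions: (i) the bags cover all of {a, b, c, d, e, f, g, h}; (ii) for each edge, some bag contains both endpoints; (iii) the bags containing any fixed vertex form a subtree. All hold, so the decomposition is valid with width 3 − 1 = 2.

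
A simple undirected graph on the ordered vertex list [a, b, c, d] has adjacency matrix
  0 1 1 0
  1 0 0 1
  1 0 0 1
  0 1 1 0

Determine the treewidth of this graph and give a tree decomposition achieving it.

Each bag holds 3 vertices, so the decomposition has width 2, which upper-bounds the treewidth. Since c–d–b–a–c is a cycle in G, G is not acyclic. Forests are exactly the graphs of treewidth ≤ 1, so tw(G) ≥ 2. The upper and lower bounds meet at 2, so that is the treewidth.

Treewidth 2.
One optimal decomposition is:
Bags: B1 = {b, c, d}  B2 = {a, b, c}
Tree: B1–B2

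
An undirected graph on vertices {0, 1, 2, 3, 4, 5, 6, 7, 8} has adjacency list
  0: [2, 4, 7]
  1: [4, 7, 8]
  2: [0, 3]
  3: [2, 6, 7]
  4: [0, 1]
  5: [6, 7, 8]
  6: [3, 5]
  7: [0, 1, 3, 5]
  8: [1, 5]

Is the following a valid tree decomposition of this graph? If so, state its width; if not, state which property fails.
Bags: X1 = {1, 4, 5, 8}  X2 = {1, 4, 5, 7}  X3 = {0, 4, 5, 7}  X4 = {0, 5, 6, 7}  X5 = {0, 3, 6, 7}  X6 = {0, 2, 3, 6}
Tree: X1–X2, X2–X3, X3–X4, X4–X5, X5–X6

Yes; width 3.

Every vertex of G appears in some bag (union = {0, 1, 2, 3, 4, 5, 6, 7, 8}); every edge is covered by a bag; and for each vertex v the set of bags containing v is connected in the bag tree. The decomposition is therefore valid. The largest bag has 4 vertices, so the width is 3.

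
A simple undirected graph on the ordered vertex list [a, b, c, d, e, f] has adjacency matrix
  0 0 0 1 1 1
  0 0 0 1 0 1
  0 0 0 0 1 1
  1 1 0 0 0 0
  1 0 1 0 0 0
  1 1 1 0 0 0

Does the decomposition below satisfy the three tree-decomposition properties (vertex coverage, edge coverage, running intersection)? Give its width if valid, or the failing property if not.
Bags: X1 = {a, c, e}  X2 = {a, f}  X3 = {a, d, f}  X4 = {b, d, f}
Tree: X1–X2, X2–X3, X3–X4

A tree decomposition must satisfy three properties: every vertex lies in some bag; for every edge, both endpoints lie together in some bag; and for every vertex, the bags containing it form a connected subtree. Here edge (c,f) lies in no bag, so the decomposition is invalid.

No — edge (c,f) lies in no bag.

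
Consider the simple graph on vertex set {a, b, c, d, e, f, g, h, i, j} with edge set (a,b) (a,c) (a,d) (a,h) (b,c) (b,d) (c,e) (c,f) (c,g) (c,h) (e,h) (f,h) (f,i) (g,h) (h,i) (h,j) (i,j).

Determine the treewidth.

A width-2 tree decomposition is:
Bags: B1 = {f, h, i}  B2 = {h, i, j}  B3 = {c, f, h}  B4 = {c, e, h}  B5 = {a, c, h}  B6 = {a, b, c}  B7 = {a, b, d}  B8 = {c, g, h}
Tree: B1–B2, B1–B3, B3–B4, B3–B5, B5–B6, B6–B7, B3–B8
The largest bag has 3 vertices, giving width 2; this decomposition certifies tw(G) ≤ 2. Conversely, {a, b, d} is a clique of size 3, and the vertices of any clique must share a bag in every tree decomposition; so some bag has ≥ 3 vertices and tw(G) ≥ 2. Hence tw(G) = 2 exactly.

2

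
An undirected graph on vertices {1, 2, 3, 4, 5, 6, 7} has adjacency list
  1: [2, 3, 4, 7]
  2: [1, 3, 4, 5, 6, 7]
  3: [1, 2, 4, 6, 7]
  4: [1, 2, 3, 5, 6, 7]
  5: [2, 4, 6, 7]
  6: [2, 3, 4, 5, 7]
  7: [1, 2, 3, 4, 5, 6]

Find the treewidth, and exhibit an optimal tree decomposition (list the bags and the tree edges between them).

Treewidth 4.
One optimal decomposition is:
Bags: B1 = {2, 3, 4, 6, 7}  B2 = {2, 4, 5, 6, 7}  B3 = {1, 2, 3, 4, 7}
Tree: B1–B2, B1–B3

Every bag has size at most 5, so the width is 5 − 1 = 4 and tw(G) ≤ 4. For the lower bound, the 5 vertices {1, 2, 3, 4, 7} are pairwise adjacent, and any tree decomposition puts a clique entirely inside one bag — forcing width ≥ 4. The upper and lower bounds meet at 4, so that is the treewidth.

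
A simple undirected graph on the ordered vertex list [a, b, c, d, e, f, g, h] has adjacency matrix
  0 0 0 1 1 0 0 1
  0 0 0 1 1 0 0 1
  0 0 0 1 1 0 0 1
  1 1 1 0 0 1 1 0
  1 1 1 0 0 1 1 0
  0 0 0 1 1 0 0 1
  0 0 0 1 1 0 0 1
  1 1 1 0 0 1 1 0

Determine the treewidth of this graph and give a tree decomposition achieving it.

Treewidth 3.
Bags: B1 = {d, e, g, h}  B2 = {c, d, e, h}  B3 = {b, d, e, h}  B4 = {a, d, e, h}  B5 = {d, e, f, h}
Tree: B1–B2, B2–B3, B3–B4, B4–B5

Each bag holds 4 vertices, so the decomposition has width 3, which upper-bounds the treewidth. For the lower bound: the 4 vertex sets {e,g}, {c,h}, {d}, {b} are disjoint, each induces a connected subgraph, and every pair is joined by at least one edge of G. Contracting each set to a single vertex therefore yields K_{4} as a minor, and since treewidth is minor-monotone, tw(G) ≥ tw(K_{4}) = 3. Combining the bounds, tw(G) = 3.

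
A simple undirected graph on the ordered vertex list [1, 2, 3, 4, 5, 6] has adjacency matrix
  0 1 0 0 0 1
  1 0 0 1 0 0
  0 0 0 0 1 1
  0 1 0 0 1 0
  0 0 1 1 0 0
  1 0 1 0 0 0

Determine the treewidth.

A width-2 tree decomposition is:
Bags: B1 = {1, 2, 6}  B2 = {2, 3, 6}  B3 = {2, 3, 5}  B4 = {2, 4, 5}
Tree: B1–B2, B2–B3, B3–B4
Each bag holds 3 vertices, so the decomposition has width 2, which upper-bounds the treewidth. For the lower bound, G contains the cycle 2–1–6–3–5–4–2, so G is not a forest; only forests have treewidth ≤ 1, hence tw(G) ≥ 2. The upper and lower bounds meet at 2, so that is the treewidth.

2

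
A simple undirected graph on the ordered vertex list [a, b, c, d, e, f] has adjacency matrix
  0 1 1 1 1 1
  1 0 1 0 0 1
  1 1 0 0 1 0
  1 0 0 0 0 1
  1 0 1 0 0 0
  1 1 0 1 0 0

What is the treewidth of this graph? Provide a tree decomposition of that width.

Every bag has size at most 3, so the width is 3 − 1 = 2 and tw(G) ≤ 2. For the lower bound, the 3 vertices {a, c, e} are pairwise adjacent, and any tree decomposition puts a clique entirely inside one bag — forcing width ≥ 2. Hence tw(G) = 2 exactly.

Treewidth 2.
Bags: B1 = {a, b, f}  B2 = {a, d, f}  B3 = {a, b, c}  B4 = {a, c, e}
Tree: B1–B2, B1–B3, B3–B4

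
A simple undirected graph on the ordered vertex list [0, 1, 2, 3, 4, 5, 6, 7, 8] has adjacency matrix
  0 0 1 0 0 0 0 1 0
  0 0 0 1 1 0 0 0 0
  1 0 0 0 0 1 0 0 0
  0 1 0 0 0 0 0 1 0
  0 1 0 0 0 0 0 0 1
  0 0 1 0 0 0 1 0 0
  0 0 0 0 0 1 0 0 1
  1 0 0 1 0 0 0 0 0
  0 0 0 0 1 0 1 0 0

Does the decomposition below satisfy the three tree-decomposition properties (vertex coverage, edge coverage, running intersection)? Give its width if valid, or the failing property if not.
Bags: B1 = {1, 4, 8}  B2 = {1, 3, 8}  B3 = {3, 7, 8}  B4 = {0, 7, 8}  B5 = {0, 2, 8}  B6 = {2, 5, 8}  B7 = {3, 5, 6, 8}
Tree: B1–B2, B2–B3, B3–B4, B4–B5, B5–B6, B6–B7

No — bags containing vertex 3 are not connected in the tree.

A tree decomposition must satisfy three properties: every vertex lies in some bag; for every edge, both endpoints lie together in some bag; and for every vertex, the bags containing it form a connected subtree. Here bags containing vertex 3 are not connected in the tree, so the decomposition is invalid.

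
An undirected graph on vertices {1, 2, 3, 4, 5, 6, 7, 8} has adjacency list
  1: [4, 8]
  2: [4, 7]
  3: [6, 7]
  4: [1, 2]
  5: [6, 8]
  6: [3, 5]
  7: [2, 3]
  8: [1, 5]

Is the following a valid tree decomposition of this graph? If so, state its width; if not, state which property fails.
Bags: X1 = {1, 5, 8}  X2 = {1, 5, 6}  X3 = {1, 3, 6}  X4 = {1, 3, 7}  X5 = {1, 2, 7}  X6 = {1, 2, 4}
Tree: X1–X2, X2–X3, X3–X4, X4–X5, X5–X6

Checking the three conditions: (i) the bags cover all of {1, 2, 3, 4, 5, 6, 7, 8}; (ii) for each edge, some bag contains both endpoints; (iii) the bags containing any fixed vertex form a subtree. All hold, so the decomposition is valid with width 3 − 1 = 2.

Yes; width 2.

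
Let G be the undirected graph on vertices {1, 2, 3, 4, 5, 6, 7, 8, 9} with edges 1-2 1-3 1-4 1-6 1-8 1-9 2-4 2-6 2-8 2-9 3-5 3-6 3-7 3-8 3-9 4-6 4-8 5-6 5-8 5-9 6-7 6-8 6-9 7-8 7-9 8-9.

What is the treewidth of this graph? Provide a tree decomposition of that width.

Treewidth 4.
One such decomposition:
Bags: B1 = {1, 3, 6, 8, 9}  B2 = {3, 6, 7, 8, 9}  B3 = {1, 2, 6, 8, 9}  B4 = {3, 5, 6, 8, 9}  B5 = {1, 2, 4, 6, 8}
Tree: B1–B2, B1–B3, B1–B4, B3–B5

Each bag holds 5 vertices, so the decomposition has width 4, which upper-bounds the treewidth. Conversely, {1, 2, 6, 8, 9} is a clique of size 5, and the vertices of any clique must share a bag in every tree decomposition; so some bag has ≥ 5 vertices and tw(G) ≥ 4. Combining the bounds, tw(G) = 4.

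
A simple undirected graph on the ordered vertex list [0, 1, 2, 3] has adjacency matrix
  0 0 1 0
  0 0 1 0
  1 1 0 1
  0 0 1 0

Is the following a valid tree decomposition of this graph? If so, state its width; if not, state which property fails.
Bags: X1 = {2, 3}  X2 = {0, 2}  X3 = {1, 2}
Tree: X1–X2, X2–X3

Yes; width 1.

Every vertex of G appears in some bag (union = {0, 1, 2, 3}); every edge is covered by a bag; and for each vertex v the set of bags containing v is connected in the bag tree. The decomposition is therefore valid. The largest bag has 2 vertices, so the width is 1.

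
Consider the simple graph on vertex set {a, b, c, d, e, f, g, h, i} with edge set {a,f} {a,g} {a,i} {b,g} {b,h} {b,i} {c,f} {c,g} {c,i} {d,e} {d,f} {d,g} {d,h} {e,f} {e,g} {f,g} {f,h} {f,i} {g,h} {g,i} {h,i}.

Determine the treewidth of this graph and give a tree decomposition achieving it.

Treewidth 3.
One optimal decomposition is:
Bags: B1 = {d, e, f, g}  B2 = {d, f, g, h}  B3 = {f, g, h, i}  B4 = {a, f, g, i}  B5 = {c, f, g, i}  B6 = {b, g, h, i}
Tree: B1–B2, B2–B3, B3–B4, B3–B5, B3–B6

Each bag holds 4 vertices, so the decomposition has width 3, which upper-bounds the treewidth. Conversely, {d, e, f, g} is a clique of size 4, and the vertices of any clique must share a bag in every tree decomposition; so some bag has ≥ 4 vertices and tw(G) ≥ 3. The upper and lower bounds meet at 3, so that is the treewidth.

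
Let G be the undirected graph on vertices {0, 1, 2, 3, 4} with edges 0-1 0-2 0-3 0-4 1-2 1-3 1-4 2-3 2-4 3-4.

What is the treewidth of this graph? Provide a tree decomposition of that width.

Treewidth 4.
Bags: B1 = {0, 1, 2, 3, 4}
Tree: (single bag)

With just one bag of size 5, the width is 5 − 1 = 4, so tw(G) ≤ 4. Conversely, {0, 1, 2, 3, 4} is a clique of size 5, and the vertices of any clique must share a bag in every tree decomposition; so some bag has ≥ 5 vertices and tw(G) ≥ 4. Hence tw(G) = 4 exactly.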